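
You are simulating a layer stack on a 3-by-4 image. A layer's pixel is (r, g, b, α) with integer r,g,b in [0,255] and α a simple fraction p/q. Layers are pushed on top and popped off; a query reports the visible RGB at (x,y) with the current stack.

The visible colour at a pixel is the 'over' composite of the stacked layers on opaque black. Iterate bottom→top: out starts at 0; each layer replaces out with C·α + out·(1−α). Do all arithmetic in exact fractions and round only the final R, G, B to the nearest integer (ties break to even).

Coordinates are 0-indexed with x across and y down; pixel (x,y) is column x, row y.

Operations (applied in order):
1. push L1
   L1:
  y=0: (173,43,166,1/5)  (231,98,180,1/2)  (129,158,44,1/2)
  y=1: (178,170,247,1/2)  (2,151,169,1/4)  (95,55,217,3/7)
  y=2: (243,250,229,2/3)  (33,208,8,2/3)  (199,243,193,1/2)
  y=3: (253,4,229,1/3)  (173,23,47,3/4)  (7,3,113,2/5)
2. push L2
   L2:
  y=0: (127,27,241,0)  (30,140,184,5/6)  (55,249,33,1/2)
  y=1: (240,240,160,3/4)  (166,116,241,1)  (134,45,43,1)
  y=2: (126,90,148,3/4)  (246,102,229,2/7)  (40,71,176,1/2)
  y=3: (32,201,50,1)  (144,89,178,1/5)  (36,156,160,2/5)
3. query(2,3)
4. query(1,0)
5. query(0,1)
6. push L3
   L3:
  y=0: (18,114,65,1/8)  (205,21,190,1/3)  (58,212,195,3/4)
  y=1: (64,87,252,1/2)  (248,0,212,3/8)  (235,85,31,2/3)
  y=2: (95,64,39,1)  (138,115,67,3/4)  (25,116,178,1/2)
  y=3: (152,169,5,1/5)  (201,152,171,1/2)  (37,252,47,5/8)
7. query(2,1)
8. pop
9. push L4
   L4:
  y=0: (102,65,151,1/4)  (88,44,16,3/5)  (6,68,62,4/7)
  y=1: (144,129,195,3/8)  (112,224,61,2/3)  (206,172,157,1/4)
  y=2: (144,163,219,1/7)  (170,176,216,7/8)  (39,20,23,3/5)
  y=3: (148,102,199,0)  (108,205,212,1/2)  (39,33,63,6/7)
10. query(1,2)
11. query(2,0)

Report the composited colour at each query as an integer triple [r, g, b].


query (2,3) [L1,L2] — begin 0,0,0
after L1 α=2/5: [14/5, 6/5, 226/5]
after L2 α=2/5: [402/25, 1578/25, 2278/25]
→ [16, 63, 91]

query (1,0) [L1,L2] — begin 0,0,0
after L1 α=1/2: [231/2, 49, 90]
after L2 α=5/6: [177/4, 749/6, 505/3]
→ [44, 125, 168]

(0,1) stack=L1,L2; from [0,0,0]:
L1 α=1/2: [89, 85, 247/2]
L2 α=3/4: [809/4, 805/4, 1207/8]
rounded: [202, 201, 151]

query (2,1) [L1,L2,L3] — begin 0,0,0
+L1 (α=3/7) → [285/7, 165/7, 93]
+L2 (α=1) → [134, 45, 43]
+L3 (α=2/3) → [604/3, 215/3, 35]
→ [201, 72, 35]

query (1,2) [L1,L2,L4] — begin 0,0,0
after L1 α=2/3: [22, 416/3, 16/3]
after L2 α=2/7: [86, 2692/21, 1454/21]
after L4 α=7/8: [319/2, 7141/42, 16603/84]
→ [160, 170, 198]

query (2,0) [L1,L2,L4] — begin 0,0,0
+L1 (α=1/2) → [129/2, 79, 22]
+L2 (α=1/2) → [239/4, 164, 55/2]
+L4 (α=4/7) → [813/28, 764/7, 661/14]
= [29, 109, 47]


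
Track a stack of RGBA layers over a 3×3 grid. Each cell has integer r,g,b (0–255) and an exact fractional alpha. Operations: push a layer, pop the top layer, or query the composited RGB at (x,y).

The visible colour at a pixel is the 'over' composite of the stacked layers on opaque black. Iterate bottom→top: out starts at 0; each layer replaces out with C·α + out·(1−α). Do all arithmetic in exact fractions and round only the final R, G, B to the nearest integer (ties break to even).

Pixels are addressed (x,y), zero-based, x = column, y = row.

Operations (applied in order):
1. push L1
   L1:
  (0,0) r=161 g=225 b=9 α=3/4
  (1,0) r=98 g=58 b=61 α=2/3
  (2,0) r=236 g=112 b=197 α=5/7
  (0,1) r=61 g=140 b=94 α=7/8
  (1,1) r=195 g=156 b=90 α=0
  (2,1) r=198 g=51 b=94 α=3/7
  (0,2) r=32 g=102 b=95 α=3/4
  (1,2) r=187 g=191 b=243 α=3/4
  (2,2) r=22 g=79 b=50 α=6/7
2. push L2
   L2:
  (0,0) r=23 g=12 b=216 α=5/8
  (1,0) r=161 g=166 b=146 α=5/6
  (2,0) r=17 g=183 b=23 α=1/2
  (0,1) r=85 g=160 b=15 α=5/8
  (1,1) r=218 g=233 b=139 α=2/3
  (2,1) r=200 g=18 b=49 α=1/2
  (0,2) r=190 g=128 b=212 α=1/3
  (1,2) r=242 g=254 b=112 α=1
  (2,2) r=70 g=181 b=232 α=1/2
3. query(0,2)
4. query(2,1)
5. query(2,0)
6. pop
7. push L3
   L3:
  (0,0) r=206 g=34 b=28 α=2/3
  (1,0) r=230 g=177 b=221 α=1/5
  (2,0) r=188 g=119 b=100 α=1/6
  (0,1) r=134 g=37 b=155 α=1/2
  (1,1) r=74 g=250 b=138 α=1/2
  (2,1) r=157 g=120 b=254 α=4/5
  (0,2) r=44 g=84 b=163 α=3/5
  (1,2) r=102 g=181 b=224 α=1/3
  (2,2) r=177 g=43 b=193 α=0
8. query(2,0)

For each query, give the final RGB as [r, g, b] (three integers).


at x=0,y=2 over L1,L2:
after L1 α=3/4: [24, 153/2, 285/4]
after L2 α=1/3: [238/3, 281/3, 709/6]
rounded: [79, 94, 118]

(2,1) stack=L1,L2; from [0,0,0]:
after L1 α=3/7: [594/7, 153/7, 282/7]
after L2 α=1/2: [997/7, 279/14, 625/14]
= [142, 20, 45]

at x=2,y=0 over L1,L2:
+L1 (α=5/7) → [1180/7, 80, 985/7]
+L2 (α=1/2) → [1299/14, 263/2, 573/7]
rounded: [93, 132, 82]

(2,0) stack=L1,L3; from [0,0,0]:
+L1 (α=5/7) → [1180/7, 80, 985/7]
+L3 (α=1/6) → [3608/21, 173/2, 1875/14]
= [172, 86, 134]


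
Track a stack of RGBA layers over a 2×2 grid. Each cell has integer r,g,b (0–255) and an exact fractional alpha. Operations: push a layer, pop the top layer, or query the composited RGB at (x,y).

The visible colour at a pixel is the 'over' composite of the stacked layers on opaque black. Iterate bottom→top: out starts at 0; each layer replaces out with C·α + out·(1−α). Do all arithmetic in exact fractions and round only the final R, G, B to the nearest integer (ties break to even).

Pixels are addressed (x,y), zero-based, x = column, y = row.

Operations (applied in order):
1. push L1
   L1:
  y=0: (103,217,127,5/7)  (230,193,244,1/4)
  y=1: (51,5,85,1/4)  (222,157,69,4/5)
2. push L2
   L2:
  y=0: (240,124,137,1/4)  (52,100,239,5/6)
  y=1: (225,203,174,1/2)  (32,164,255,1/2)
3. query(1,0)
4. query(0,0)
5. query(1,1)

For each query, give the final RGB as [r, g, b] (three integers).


(1,0) stack=L1,L2; from [0,0,0]:
after L1 α=1/4: [115/2, 193/4, 61]
after L2 α=5/6: [635/12, 731/8, 628/3]
rounded: [53, 91, 209]

(0,0) stack=L1,L2; from [0,0,0]:
after L1 α=5/7: [515/7, 155, 635/7]
after L2 α=1/4: [3225/28, 589/4, 716/7]
→ [115, 147, 102]

query (1,1) [L1,L2] — begin 0,0,0
L1 α=4/5: [888/5, 628/5, 276/5]
L2 α=1/2: [524/5, 724/5, 1551/10]
rounded: [105, 145, 155]


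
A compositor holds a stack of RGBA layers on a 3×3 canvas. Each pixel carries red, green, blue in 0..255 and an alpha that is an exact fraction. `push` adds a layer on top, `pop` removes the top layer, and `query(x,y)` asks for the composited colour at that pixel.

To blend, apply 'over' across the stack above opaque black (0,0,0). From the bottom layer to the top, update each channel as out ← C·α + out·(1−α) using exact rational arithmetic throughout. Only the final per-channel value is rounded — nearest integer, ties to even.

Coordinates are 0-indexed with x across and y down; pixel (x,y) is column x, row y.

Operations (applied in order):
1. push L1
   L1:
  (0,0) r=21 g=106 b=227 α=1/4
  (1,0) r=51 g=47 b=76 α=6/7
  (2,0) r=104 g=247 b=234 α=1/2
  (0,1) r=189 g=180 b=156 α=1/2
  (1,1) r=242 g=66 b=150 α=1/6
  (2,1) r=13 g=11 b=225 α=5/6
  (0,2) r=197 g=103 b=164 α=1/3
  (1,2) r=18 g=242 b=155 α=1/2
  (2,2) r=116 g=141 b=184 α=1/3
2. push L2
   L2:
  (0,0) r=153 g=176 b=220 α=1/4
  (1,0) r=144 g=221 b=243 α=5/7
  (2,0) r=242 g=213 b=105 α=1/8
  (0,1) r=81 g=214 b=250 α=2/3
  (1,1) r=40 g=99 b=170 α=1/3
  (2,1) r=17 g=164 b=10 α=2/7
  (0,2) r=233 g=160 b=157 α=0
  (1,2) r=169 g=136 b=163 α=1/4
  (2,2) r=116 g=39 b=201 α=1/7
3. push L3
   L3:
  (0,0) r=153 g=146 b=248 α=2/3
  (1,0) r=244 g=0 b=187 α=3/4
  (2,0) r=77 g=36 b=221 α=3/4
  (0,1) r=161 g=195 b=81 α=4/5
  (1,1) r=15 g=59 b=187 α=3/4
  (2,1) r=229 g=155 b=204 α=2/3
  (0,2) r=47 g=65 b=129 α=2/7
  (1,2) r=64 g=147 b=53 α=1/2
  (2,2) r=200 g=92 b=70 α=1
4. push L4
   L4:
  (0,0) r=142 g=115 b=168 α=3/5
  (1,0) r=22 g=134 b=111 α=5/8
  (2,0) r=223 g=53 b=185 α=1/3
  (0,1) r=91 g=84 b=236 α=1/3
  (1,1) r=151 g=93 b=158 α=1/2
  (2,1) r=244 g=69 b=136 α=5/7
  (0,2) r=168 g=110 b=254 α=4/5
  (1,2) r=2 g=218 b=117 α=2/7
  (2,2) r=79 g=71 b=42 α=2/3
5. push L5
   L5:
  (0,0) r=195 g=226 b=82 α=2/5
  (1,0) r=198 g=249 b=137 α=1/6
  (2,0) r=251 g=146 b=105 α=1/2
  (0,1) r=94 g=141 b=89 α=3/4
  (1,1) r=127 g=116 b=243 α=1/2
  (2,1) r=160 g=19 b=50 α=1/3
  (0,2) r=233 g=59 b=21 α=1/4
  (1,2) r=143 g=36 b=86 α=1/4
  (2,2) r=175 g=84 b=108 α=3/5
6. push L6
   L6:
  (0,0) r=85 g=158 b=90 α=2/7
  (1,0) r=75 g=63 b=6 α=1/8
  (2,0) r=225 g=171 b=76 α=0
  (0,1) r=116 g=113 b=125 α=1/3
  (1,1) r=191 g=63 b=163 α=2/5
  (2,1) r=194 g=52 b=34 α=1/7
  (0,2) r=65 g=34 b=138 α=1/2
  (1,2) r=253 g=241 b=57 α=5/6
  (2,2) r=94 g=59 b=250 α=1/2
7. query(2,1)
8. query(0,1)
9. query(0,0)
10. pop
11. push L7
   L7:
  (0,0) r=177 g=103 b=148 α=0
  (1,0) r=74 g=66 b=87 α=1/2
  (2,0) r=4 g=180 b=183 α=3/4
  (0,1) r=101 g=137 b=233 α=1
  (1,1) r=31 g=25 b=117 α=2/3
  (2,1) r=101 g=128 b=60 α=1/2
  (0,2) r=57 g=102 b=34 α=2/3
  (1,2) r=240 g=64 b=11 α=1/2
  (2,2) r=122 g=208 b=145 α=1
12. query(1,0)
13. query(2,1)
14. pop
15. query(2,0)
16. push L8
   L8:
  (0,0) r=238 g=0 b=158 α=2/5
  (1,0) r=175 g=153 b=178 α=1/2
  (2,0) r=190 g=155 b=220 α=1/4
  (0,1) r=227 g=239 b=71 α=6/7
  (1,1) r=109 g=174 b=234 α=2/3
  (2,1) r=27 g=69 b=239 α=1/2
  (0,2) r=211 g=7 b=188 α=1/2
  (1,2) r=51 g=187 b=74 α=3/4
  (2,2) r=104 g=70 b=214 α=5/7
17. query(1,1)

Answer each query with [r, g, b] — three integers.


(2,1) stack=L1,L2,L3,L4,L5,L6; from [0,0,0]:
L1 α=5/6: [65/6, 55/6, 375/2]
L2 α=2/7: [529/42, 2243/42, 1915/14]
L3 α=2/3: [19765/126, 15263/126, 7627/42]
L4 α=5/7: [96625/441, 36998/441, 21907/147]
L5 α=1/3: [263810/1323, 82375/1323, 51164/441]
L6 α=1/7: [613174/3087, 187682/3087, 107326/1029]
→ [199, 61, 104]

(0,1) stack=L1,L2,L3,L4,L5,L6; from [0,0,0]:
+L1 (α=1/2) → [189/2, 90, 78]
+L2 (α=2/3) → [171/2, 518/3, 578/3]
+L3 (α=4/5) → [1459/10, 2858/15, 310/3]
+L4 (α=1/3) → [638/5, 6976/45, 1328/9]
+L5 (α=3/4) → [512/5, 26011/180, 3731/36]
+L6 (α=1/3) → [1604/15, 36181/270, 5981/54]
rounded: [107, 134, 111]

query (0,0) [L1,L2,L3,L4,L5,L6] — begin 0,0,0
+L1 (α=1/4) → [21/4, 53/2, 227/4]
+L2 (α=1/4) → [675/16, 511/8, 1561/16]
+L3 (α=2/3) → [1857/16, 949/8, 9497/48]
+L4 (α=3/5) → [1053/8, 2329/20, 21593/120]
+L5 (α=2/5) → [6279/40, 16027/100, 28153/200]
+L6 (α=2/7) → [7639/56, 22347/140, 35353/280]
→ [136, 160, 126]

at x=1,y=0 over L1,L2,L3,L4,L5,L7:
+L1 (α=6/7) → [306/7, 282/7, 456/7]
+L2 (α=5/7) → [5652/49, 8299/49, 9417/49]
+L3 (α=3/4) → [10380/49, 8299/196, 18453/98]
+L4 (α=5/8) → [18265/196, 156217/1568, 109749/784]
+L5 (α=1/6) → [130133/1176, 1171517/9408, 656153/4704]
+L7 (α=1/2) → [217157/2352, 1792445/18816, 1065401/9408]
rounded: [92, 95, 113]

at x=2,y=1 over L1,L2,L3,L4,L5,L7:
+L1 (α=5/6) → [65/6, 55/6, 375/2]
+L2 (α=2/7) → [529/42, 2243/42, 1915/14]
+L3 (α=2/3) → [19765/126, 15263/126, 7627/42]
+L4 (α=5/7) → [96625/441, 36998/441, 21907/147]
+L5 (α=1/3) → [263810/1323, 82375/1323, 51164/441]
+L7 (α=1/2) → [397433/2646, 251719/2646, 38812/441]
= [150, 95, 88]

query (2,0) [L1,L2,L3,L4,L5] — begin 0,0,0
after L1 α=1/2: [52, 247/2, 117]
after L2 α=1/8: [303/4, 2155/16, 231/2]
after L3 α=3/4: [1227/16, 3883/64, 1557/8]
after L4 α=1/3: [3011/24, 5579/96, 2297/12]
after L5 α=1/2: [9035/48, 19595/192, 3557/24]
rounded: [188, 102, 148]

at x=1,y=1 over L1,L2,L3,L4,L5,L8:
after L1 α=1/6: [121/3, 11, 25]
after L2 α=1/3: [362/9, 121/3, 220/3]
after L3 α=3/4: [767/36, 163/3, 1903/12]
after L4 α=1/2: [6203/72, 221/3, 3799/24]
after L5 α=1/2: [15347/144, 569/6, 9631/48]
after L8 α=2/3: [46739/432, 2657/18, 32095/144]
= [108, 148, 223]


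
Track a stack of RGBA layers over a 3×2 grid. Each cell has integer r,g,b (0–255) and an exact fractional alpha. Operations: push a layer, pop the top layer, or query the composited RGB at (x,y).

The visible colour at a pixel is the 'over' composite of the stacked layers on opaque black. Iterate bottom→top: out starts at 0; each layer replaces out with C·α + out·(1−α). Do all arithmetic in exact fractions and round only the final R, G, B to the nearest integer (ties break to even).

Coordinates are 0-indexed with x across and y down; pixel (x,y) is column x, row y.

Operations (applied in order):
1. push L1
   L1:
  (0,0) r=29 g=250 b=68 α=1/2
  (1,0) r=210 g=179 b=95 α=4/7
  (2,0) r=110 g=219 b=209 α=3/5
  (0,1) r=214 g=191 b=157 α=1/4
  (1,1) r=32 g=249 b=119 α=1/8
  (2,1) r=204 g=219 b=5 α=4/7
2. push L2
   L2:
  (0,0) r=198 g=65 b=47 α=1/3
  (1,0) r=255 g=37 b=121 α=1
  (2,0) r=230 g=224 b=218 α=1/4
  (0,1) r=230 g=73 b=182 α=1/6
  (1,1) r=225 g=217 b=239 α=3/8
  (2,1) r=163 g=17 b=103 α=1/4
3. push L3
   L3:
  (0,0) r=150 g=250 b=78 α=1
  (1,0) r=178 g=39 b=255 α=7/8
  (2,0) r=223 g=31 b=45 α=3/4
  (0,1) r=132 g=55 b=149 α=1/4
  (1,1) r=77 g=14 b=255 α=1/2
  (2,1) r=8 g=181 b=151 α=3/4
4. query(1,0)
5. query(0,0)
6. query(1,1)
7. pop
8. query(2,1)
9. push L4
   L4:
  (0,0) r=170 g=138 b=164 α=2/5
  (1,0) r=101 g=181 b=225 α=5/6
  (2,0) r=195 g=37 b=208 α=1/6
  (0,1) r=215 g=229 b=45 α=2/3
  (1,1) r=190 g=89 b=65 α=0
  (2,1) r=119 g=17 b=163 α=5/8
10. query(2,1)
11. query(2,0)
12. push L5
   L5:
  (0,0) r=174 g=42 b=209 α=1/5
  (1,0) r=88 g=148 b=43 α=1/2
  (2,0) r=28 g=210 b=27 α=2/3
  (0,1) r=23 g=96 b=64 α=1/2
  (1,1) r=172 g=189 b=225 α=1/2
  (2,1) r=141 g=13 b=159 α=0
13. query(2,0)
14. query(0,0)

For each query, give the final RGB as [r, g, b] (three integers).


at x=1,y=0 over L1,L2,L3:
L1 α=4/7: [120, 716/7, 380/7]
L2 α=1: [255, 37, 121]
L3 α=7/8: [1501/8, 155/4, 953/4]
→ [188, 39, 238]

query (0,0) [L1,L2,L3] — begin 0,0,0
+L1 (α=1/2) → [29/2, 125, 34]
+L2 (α=1/3) → [227/3, 105, 115/3]
+L3 (α=1) → [150, 250, 78]
→ [150, 250, 78]

at x=1,y=1 over L1,L2,L3:
after L1 α=1/8: [4, 249/8, 119/8]
after L2 α=3/8: [695/8, 6453/64, 6331/64]
after L3 α=1/2: [1311/16, 7349/128, 22651/128]
→ [82, 57, 177]

at x=2,y=1 over L1,L2:
L1 α=4/7: [816/7, 876/7, 20/7]
L2 α=1/4: [3589/28, 2747/28, 781/28]
= [128, 98, 28]

(2,1) stack=L1,L2,L4; from [0,0,0]:
after L1 α=4/7: [816/7, 876/7, 20/7]
after L2 α=1/4: [3589/28, 2747/28, 781/28]
after L4 α=5/8: [27427/224, 10621/224, 25163/224]
= [122, 47, 112]

at x=2,y=0 over L1,L2,L4:
after L1 α=3/5: [66, 657/5, 627/5]
after L2 α=1/4: [107, 3091/20, 2971/20]
after L4 α=1/6: [365/3, 3239/24, 3803/24]
→ [122, 135, 158]

at x=2,y=0 over L1,L2,L4,L5:
after L1 α=3/5: [66, 657/5, 627/5]
after L2 α=1/4: [107, 3091/20, 2971/20]
after L4 α=1/6: [365/3, 3239/24, 3803/24]
after L5 α=2/3: [533/9, 13319/72, 5099/72]
rounded: [59, 185, 71]

at x=0,y=0 over L1,L2,L4,L5:
after L1 α=1/2: [29/2, 125, 34]
after L2 α=1/3: [227/3, 105, 115/3]
after L4 α=2/5: [567/5, 591/5, 443/5]
after L5 α=1/5: [3138/25, 2574/25, 2817/25]
→ [126, 103, 113]


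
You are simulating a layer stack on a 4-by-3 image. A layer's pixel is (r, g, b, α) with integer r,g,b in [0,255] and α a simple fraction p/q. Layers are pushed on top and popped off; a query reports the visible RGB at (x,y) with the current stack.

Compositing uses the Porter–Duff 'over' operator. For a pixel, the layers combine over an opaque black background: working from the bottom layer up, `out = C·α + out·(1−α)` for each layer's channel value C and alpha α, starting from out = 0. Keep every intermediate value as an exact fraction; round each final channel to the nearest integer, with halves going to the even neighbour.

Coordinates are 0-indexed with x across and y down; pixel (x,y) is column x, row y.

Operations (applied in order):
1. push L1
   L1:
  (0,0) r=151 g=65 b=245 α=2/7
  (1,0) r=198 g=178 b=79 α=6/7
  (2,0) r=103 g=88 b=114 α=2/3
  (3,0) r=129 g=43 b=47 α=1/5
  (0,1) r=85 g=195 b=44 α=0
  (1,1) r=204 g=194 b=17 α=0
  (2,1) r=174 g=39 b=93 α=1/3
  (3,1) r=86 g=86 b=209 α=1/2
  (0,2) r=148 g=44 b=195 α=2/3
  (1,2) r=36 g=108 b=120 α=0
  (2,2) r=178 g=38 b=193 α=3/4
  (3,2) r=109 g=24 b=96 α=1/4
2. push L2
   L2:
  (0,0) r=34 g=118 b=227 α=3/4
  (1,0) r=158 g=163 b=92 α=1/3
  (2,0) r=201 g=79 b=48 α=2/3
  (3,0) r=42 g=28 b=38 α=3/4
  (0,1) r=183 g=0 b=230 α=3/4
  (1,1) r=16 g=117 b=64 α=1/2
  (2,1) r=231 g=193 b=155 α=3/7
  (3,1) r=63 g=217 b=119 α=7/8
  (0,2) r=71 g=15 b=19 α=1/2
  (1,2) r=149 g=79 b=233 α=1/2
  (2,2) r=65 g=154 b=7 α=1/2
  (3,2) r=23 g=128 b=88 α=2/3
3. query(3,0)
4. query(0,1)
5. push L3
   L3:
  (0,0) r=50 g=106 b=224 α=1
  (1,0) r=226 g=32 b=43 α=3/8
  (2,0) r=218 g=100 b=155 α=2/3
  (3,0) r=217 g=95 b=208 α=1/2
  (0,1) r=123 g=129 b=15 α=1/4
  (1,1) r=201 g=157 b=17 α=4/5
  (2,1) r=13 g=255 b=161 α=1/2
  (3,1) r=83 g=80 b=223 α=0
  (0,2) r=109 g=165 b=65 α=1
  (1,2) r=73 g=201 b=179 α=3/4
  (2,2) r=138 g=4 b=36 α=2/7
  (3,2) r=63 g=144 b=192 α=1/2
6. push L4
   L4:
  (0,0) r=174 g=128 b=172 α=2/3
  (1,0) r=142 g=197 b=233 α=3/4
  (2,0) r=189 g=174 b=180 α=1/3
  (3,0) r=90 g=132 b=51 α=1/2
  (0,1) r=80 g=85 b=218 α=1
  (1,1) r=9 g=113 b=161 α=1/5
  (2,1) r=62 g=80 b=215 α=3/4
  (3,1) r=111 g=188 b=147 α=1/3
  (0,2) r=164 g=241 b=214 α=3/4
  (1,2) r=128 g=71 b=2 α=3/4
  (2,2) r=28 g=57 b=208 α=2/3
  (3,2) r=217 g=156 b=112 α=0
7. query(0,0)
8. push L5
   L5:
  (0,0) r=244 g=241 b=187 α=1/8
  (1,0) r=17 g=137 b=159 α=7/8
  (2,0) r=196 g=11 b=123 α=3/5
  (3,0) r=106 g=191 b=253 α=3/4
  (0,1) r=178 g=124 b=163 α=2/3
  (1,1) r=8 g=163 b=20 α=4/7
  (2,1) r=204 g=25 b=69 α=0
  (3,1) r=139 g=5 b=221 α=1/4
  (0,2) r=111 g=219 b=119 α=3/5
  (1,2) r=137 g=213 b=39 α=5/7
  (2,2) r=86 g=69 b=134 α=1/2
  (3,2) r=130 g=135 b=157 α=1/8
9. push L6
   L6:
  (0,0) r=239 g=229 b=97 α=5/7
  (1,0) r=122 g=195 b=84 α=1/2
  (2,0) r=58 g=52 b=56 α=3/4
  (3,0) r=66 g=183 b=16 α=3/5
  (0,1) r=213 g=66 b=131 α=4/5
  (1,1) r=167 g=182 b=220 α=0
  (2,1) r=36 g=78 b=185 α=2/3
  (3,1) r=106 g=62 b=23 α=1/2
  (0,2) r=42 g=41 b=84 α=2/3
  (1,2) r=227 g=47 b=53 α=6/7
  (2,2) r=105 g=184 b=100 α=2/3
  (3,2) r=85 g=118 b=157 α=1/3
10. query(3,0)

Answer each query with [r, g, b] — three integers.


query (3,0) [L1,L2] — begin 0,0,0
L1 α=1/5: [129/5, 43/5, 47/5]
L2 α=3/4: [759/20, 463/20, 617/20]
rounded: [38, 23, 31]

at x=0,y=1 over L1,L2:
+L1 (α=0) → [0, 0, 0]
+L2 (α=3/4) → [549/4, 0, 345/2]
rounded: [137, 0, 172]

query (0,0) [L1,L2,L3,L4] — begin 0,0,0
L1 α=2/7: [302/7, 130/7, 70]
L2 α=3/4: [254/7, 652/7, 751/4]
L3 α=1: [50, 106, 224]
L4 α=2/3: [398/3, 362/3, 568/3]
rounded: [133, 121, 189]

query (3,0) [L1,L2,L3,L4,L5,L6] — begin 0,0,0
after L1 α=1/5: [129/5, 43/5, 47/5]
after L2 α=3/4: [759/20, 463/20, 617/20]
after L3 α=1/2: [5099/40, 2363/40, 4777/40]
after L4 α=1/2: [8699/80, 7643/80, 6817/80]
after L5 α=3/4: [34139/320, 53483/320, 67537/320]
after L6 α=3/5: [65819/800, 141323/800, 75217/800]
→ [82, 177, 94]


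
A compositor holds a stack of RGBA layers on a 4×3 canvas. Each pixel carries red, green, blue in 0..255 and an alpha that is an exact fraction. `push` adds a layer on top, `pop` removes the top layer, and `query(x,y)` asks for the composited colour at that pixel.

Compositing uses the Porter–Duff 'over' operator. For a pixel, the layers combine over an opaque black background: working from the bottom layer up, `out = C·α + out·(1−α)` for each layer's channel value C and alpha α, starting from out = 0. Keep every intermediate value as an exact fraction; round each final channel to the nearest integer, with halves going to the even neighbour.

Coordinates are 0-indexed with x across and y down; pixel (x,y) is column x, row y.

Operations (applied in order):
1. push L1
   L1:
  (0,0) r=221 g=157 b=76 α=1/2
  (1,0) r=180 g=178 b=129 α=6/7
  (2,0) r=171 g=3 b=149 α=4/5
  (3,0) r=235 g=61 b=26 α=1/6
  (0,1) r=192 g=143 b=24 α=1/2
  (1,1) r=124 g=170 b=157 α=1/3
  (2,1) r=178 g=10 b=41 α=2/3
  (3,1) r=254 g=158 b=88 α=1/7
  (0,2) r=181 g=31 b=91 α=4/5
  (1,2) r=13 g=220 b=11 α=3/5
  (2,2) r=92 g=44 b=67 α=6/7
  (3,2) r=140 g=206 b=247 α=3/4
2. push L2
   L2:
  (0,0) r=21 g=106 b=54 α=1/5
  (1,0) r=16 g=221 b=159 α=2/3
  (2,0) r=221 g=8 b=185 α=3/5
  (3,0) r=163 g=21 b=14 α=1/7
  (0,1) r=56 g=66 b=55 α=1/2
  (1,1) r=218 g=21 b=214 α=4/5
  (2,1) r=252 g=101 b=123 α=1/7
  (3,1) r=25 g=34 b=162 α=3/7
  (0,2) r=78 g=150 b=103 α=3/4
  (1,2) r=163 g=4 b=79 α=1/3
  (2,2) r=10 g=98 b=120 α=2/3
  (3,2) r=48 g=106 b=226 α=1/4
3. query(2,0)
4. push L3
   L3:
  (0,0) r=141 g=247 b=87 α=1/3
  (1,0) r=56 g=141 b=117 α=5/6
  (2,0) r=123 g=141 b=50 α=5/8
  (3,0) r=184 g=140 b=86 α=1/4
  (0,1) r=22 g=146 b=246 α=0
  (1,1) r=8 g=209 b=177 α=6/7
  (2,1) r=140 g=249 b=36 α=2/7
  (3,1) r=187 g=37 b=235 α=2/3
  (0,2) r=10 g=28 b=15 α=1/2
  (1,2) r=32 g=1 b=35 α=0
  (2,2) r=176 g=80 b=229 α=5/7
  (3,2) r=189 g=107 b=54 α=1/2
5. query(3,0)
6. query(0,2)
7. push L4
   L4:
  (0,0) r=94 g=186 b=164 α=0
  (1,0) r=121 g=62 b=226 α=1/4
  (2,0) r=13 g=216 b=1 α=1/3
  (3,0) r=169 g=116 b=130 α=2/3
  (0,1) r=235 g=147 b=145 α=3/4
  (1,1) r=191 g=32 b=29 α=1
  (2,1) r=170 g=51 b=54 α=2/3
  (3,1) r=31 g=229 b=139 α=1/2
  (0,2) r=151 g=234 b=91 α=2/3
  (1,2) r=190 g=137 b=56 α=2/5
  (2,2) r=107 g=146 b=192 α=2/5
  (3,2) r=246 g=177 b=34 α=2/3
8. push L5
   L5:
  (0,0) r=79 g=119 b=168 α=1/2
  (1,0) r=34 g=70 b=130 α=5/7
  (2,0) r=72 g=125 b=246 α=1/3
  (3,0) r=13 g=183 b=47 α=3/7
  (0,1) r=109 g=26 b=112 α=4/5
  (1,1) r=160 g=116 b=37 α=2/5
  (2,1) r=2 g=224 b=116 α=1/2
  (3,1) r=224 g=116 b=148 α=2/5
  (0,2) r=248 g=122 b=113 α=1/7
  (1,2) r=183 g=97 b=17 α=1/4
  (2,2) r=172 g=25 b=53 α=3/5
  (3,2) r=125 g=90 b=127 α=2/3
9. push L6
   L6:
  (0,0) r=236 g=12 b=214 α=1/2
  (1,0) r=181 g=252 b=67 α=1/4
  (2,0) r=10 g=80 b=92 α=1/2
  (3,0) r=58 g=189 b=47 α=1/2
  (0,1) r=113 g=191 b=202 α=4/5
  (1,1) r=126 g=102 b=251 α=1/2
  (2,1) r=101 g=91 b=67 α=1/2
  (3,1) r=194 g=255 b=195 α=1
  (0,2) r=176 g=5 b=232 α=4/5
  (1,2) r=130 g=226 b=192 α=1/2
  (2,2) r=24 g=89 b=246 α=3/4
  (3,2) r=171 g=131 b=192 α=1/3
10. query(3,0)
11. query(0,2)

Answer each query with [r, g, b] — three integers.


query (2,0) [L1,L2] — begin 0,0,0
+L1 (α=4/5) → [684/5, 12/5, 596/5]
+L2 (α=3/5) → [4683/25, 144/25, 3967/25]
= [187, 6, 159]

query (3,0) [L1,L2,L3] — begin 0,0,0
L1 α=1/6: [235/6, 61/6, 13/3]
L2 α=1/7: [398/7, 82/7, 40/7]
L3 α=1/4: [1241/14, 613/14, 361/14]
= [89, 44, 26]

(0,2) stack=L1,L2,L3; from [0,0,0]:
after L1 α=4/5: [724/5, 124/5, 364/5]
after L2 α=3/4: [947/10, 1187/10, 1909/20]
after L3 α=1/2: [1047/20, 1467/20, 2209/40]
= [52, 73, 55]

(3,0) stack=L1,L2,L3,L4,L5,L6; from [0,0,0]:
+L1 (α=1/6) → [235/6, 61/6, 13/3]
+L2 (α=1/7) → [398/7, 82/7, 40/7]
+L3 (α=1/4) → [1241/14, 613/14, 361/14]
+L4 (α=2/3) → [1991/14, 1287/14, 4001/42]
+L5 (α=3/7) → [4255/49, 6417/49, 10963/147]
+L6 (α=1/2) → [7097/98, 7839/49, 8936/147]
= [72, 160, 61]

at x=0,y=2 over L1,L2,L3,L4,L5,L6:
after L1 α=4/5: [724/5, 124/5, 364/5]
after L2 α=3/4: [947/10, 1187/10, 1909/20]
after L3 α=1/2: [1047/20, 1467/20, 2209/40]
after L4 α=2/3: [7087/60, 3609/20, 3163/40]
after L5 α=1/7: [9567/70, 1721/10, 11749/140]
after L6 α=4/5: [58847/350, 1921/50, 141669/700]
→ [168, 38, 202]


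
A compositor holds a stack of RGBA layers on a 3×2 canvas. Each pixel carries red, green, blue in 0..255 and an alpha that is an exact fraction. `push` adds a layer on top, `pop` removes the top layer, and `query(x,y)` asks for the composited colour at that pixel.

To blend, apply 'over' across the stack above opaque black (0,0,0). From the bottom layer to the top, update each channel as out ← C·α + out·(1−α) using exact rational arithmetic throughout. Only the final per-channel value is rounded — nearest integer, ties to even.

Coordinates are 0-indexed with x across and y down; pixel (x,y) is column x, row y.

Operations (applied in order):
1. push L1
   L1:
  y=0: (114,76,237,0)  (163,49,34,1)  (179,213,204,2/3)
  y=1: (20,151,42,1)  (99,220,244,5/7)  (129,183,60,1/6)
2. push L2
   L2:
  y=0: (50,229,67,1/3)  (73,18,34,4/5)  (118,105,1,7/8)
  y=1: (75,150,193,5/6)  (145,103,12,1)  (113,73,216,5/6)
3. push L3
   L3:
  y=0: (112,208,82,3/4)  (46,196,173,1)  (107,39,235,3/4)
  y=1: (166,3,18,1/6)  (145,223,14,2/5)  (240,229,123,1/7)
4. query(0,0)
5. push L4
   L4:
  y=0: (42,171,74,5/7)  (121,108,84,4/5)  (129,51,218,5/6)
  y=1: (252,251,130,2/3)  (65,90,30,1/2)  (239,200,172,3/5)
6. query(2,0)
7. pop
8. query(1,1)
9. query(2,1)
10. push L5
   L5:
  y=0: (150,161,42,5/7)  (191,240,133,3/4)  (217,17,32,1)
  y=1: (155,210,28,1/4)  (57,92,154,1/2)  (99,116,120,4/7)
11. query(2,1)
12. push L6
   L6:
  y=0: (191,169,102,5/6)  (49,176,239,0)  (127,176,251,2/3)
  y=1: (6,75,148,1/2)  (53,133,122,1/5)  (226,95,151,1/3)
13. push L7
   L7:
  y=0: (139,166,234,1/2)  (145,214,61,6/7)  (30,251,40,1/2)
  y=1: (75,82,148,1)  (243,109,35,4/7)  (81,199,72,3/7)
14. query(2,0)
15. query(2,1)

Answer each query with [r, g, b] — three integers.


at x=0,y=0 over L1,L2,L3:
L1 α=0: [0, 0, 0]
L2 α=1/3: [50/3, 229/3, 67/3]
L3 α=3/4: [529/6, 2101/12, 805/12]
rounded: [88, 175, 67]

(2,0) stack=L1,L2,L3,L4; from [0,0,0]:
L1 α=2/3: [358/3, 142, 136]
L2 α=7/8: [709/6, 877/8, 143/8]
L3 α=3/4: [2635/24, 1813/32, 5783/32]
L4 α=5/6: [18115/144, 9973/192, 40663/192]
= [126, 52, 212]

query (1,1) [L1,L2,L3] — begin 0,0,0
+L1 (α=5/7) → [495/7, 1100/7, 1220/7]
+L2 (α=1) → [145, 103, 12]
+L3 (α=2/5) → [145, 151, 64/5]
→ [145, 151, 13]

at x=2,y=1 over L1,L2,L3:
+L1 (α=1/6) → [43/2, 61/2, 10]
+L2 (α=5/6) → [391/4, 791/12, 545/3]
+L3 (α=1/7) → [1653/14, 1249/14, 1213/7]
→ [118, 89, 173]

query (2,1) [L1,L2,L3,L5] — begin 0,0,0
after L1 α=1/6: [43/2, 61/2, 10]
after L2 α=5/6: [391/4, 791/12, 545/3]
after L3 α=1/7: [1653/14, 1249/14, 1213/7]
after L5 α=4/7: [10503/98, 10243/98, 6999/49]
rounded: [107, 105, 143]

at x=2,y=0 over L1,L2,L3,L5,L6,L7:
+L1 (α=2/3) → [358/3, 142, 136]
+L2 (α=7/8) → [709/6, 877/8, 143/8]
+L3 (α=3/4) → [2635/24, 1813/32, 5783/32]
+L5 (α=1) → [217, 17, 32]
+L6 (α=2/3) → [157, 123, 178]
+L7 (α=1/2) → [187/2, 187, 109]
rounded: [94, 187, 109]

at x=2,y=1 over L1,L2,L3,L5,L6,L7:
L1 α=1/6: [43/2, 61/2, 10]
L2 α=5/6: [391/4, 791/12, 545/3]
L3 α=1/7: [1653/14, 1249/14, 1213/7]
L5 α=4/7: [10503/98, 10243/98, 6999/49]
L6 α=1/3: [21577/147, 4966/49, 21397/147]
L7 α=3/7: [122029/1029, 49117/343, 117340/1029]
→ [119, 143, 114]


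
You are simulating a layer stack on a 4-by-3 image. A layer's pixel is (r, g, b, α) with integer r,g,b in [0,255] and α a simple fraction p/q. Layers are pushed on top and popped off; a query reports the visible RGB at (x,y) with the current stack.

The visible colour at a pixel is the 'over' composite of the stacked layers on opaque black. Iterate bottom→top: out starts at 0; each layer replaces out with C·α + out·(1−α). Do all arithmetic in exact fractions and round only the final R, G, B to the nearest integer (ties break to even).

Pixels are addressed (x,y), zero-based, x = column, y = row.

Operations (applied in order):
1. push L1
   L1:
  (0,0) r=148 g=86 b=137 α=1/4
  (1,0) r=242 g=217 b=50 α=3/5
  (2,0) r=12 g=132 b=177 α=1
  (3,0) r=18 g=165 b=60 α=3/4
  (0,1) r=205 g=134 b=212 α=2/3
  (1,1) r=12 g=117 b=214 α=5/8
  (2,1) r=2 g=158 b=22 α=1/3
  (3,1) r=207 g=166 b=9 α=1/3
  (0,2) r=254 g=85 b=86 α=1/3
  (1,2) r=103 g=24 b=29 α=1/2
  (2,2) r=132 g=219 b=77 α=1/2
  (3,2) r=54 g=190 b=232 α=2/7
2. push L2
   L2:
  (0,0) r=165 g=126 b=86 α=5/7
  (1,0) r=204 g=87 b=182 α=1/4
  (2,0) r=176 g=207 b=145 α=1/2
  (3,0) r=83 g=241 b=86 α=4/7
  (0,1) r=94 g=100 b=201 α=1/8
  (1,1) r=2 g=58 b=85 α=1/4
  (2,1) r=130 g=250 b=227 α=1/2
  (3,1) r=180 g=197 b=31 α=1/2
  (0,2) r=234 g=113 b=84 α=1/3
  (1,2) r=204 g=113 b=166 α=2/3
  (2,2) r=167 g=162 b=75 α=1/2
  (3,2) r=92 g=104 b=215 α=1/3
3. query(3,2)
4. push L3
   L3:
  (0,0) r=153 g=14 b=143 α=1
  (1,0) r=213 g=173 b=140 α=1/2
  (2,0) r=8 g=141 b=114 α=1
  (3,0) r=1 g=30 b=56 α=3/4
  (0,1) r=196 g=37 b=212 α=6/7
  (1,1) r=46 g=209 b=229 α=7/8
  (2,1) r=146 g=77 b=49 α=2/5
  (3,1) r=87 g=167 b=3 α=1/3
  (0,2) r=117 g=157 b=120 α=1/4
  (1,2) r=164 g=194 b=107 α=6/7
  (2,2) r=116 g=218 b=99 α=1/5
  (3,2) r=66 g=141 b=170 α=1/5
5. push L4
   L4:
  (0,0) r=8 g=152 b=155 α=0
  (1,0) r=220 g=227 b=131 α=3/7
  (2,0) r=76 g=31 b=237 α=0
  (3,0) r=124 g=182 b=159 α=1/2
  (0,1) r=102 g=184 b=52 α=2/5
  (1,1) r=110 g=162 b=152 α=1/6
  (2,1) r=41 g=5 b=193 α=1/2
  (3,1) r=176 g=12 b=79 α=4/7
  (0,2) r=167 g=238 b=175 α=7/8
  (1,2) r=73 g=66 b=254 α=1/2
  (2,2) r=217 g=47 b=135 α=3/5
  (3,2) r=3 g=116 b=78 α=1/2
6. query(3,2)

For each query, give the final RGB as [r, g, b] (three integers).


query (3,2) [L1,L2] — begin 0,0,0
L1 α=2/7: [108/7, 380/7, 464/7]
L2 α=1/3: [860/21, 496/7, 811/7]
= [41, 71, 116]

query (3,2) [L1,L2,L3,L4] — begin 0,0,0
after L1 α=2/7: [108/7, 380/7, 464/7]
after L2 α=1/3: [860/21, 496/7, 811/7]
after L3 α=1/5: [4826/105, 2971/35, 4434/35]
after L4 α=1/2: [5141/210, 7031/70, 3582/35]
rounded: [24, 100, 102]


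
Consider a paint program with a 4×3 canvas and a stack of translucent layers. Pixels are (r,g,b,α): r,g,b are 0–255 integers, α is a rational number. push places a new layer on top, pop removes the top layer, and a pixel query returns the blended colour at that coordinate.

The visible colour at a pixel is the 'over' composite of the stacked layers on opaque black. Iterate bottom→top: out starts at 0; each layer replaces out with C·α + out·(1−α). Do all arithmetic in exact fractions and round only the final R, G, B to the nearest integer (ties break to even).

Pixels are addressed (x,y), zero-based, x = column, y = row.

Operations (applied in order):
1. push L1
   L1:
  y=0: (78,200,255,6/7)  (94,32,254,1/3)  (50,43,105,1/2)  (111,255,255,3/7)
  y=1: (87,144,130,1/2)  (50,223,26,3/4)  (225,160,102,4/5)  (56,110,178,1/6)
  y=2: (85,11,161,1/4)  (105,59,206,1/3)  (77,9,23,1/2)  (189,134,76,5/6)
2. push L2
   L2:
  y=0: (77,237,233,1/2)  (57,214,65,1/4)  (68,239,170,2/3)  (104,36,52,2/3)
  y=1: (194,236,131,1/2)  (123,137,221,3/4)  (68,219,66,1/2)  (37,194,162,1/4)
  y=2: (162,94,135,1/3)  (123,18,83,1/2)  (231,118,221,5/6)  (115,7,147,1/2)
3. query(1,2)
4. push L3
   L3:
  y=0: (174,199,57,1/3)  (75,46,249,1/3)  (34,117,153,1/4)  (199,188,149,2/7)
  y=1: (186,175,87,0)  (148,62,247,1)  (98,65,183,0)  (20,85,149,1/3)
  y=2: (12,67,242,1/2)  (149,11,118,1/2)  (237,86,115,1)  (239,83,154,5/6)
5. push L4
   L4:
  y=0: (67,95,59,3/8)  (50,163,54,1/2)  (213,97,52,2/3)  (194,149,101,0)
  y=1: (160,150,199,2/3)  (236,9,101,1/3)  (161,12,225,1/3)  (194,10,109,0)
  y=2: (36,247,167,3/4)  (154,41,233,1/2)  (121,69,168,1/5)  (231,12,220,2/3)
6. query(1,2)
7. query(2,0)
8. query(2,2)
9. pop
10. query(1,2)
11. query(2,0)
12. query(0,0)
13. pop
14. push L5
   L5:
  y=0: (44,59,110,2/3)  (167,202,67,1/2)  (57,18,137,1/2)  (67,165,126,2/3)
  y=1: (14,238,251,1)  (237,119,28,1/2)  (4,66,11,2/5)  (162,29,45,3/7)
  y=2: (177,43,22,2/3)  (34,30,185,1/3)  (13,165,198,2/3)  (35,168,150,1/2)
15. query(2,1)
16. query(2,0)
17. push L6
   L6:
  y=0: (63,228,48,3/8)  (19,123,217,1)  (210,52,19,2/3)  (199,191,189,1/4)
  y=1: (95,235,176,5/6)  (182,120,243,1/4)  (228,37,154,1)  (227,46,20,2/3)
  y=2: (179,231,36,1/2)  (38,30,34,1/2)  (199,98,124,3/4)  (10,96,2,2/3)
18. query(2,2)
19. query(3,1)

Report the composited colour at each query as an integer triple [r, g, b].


(1,2) stack=L1,L2; from [0,0,0]:
+L1 (α=1/3) → [35, 59/3, 206/3]
+L2 (α=1/2) → [79, 113/6, 455/6]
rounded: [79, 19, 76]

query (1,2) [L1,L2,L3,L4] — begin 0,0,0
L1 α=1/3: [35, 59/3, 206/3]
L2 α=1/2: [79, 113/6, 455/6]
L3 α=1/2: [114, 179/12, 1163/12]
L4 α=1/2: [134, 671/24, 3959/24]
→ [134, 28, 165]

at x=2,y=0 over L1,L2,L3,L4:
L1 α=1/2: [25, 43/2, 105/2]
L2 α=2/3: [161/3, 333/2, 785/6]
L3 α=1/4: [195/4, 1233/8, 1091/8]
L4 α=2/3: [633/4, 2785/24, 641/8]
= [158, 116, 80]

query (2,2) [L1,L2,L3,L4] — begin 0,0,0
after L1 α=1/2: [77/2, 9/2, 23/2]
after L2 α=5/6: [2387/12, 1189/12, 2233/12]
after L3 α=1: [237, 86, 115]
after L4 α=1/5: [1069/5, 413/5, 628/5]
= [214, 83, 126]

query (1,2) [L1,L2,L3] — begin 0,0,0
+L1 (α=1/3) → [35, 59/3, 206/3]
+L2 (α=1/2) → [79, 113/6, 455/6]
+L3 (α=1/2) → [114, 179/12, 1163/12]
= [114, 15, 97]

query (2,0) [L1,L2,L3] — begin 0,0,0
L1 α=1/2: [25, 43/2, 105/2]
L2 α=2/3: [161/3, 333/2, 785/6]
L3 α=1/4: [195/4, 1233/8, 1091/8]
→ [49, 154, 136]

at x=0,y=0 over L1,L2,L3:
after L1 α=6/7: [468/7, 1200/7, 1530/7]
after L2 α=1/2: [1007/14, 2859/14, 3161/14]
after L3 α=1/3: [2225/21, 4252/21, 3560/21]
= [106, 202, 170]

at x=2,y=1 over L1,L2,L5:
L1 α=4/5: [180, 128, 408/5]
L2 α=1/2: [124, 347/2, 369/5]
L5 α=2/5: [76, 261/2, 1217/25]
rounded: [76, 130, 49]

query (2,0) [L1,L2,L5] — begin 0,0,0
L1 α=1/2: [25, 43/2, 105/2]
L2 α=2/3: [161/3, 333/2, 785/6]
L5 α=1/2: [166/3, 369/4, 1607/12]
= [55, 92, 134]

query (2,2) [L1,L2,L5,L6] — begin 0,0,0
L1 α=1/2: [77/2, 9/2, 23/2]
L2 α=5/6: [2387/12, 1189/12, 2233/12]
L5 α=2/3: [2699/36, 5149/36, 6985/36]
L6 α=3/4: [24191/144, 15733/144, 20377/144]
→ [168, 109, 142]

query (3,1) [L1,L2,L5,L6] — begin 0,0,0
+L1 (α=1/6) → [28/3, 55/3, 89/3]
+L2 (α=1/4) → [65/4, 249/4, 251/4]
+L5 (α=3/7) → [551/7, 48, 386/7]
+L6 (α=2/3) → [1243/7, 140/3, 222/7]
= [178, 47, 32]


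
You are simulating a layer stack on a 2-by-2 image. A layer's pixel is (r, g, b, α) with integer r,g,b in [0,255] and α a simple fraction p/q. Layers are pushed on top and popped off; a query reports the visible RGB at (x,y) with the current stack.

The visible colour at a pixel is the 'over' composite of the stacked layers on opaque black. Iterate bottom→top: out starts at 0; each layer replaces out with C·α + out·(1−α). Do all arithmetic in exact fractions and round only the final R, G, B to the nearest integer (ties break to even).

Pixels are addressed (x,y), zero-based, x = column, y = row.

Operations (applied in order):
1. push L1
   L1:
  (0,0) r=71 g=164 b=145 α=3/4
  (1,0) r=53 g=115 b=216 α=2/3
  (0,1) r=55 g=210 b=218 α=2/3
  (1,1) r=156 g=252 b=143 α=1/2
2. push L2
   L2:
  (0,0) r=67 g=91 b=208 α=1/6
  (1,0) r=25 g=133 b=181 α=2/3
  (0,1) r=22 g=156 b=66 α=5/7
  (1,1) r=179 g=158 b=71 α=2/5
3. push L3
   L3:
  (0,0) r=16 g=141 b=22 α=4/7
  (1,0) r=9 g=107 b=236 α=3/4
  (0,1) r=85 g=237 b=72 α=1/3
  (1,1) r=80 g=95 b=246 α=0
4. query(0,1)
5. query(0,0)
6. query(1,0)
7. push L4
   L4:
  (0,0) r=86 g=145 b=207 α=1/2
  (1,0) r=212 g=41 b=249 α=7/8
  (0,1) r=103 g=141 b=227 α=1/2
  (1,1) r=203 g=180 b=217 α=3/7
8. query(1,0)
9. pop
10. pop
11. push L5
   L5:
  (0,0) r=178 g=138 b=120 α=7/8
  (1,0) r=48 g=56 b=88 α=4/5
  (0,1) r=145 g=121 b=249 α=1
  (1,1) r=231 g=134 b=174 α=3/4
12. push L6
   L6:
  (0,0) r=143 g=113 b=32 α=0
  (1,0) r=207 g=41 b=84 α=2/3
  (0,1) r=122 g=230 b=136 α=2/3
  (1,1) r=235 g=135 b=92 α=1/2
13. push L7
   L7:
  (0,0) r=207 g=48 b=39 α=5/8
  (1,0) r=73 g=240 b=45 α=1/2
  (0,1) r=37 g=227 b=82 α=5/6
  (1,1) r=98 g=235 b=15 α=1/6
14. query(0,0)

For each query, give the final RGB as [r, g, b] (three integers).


query (0,1) [L1,L2,L3] — begin 0,0,0
+L1 (α=2/3) → [110/3, 140, 436/3]
+L2 (α=5/7) → [550/21, 1060/7, 266/3]
+L3 (α=1/3) → [2885/63, 3779/21, 748/9]
rounded: [46, 180, 83]

(0,0) stack=L1,L2,L3; from [0,0,0]:
after L1 α=3/4: [213/4, 123, 435/4]
after L2 α=1/6: [1333/24, 353/3, 3007/24]
after L3 α=4/7: [1845/56, 131, 3711/56]
rounded: [33, 131, 66]

at x=1,y=0 over L1,L2,L3:
+L1 (α=2/3) → [106/3, 230/3, 144]
+L2 (α=2/3) → [256/9, 1028/9, 506/3]
+L3 (α=3/4) → [499/36, 3917/36, 1315/6]
→ [14, 109, 219]

at x=1,y=0 over L1,L2,L3,L4:
L1 α=2/3: [106/3, 230/3, 144]
L2 α=2/3: [256/9, 1028/9, 506/3]
L3 α=3/4: [499/36, 3917/36, 1315/6]
L4 α=7/8: [53923/288, 14249/288, 11773/48]
= [187, 49, 245]

query (0,0) [L1,L2,L5,L6,L7] — begin 0,0,0
+L1 (α=3/4) → [213/4, 123, 435/4]
+L2 (α=1/6) → [1333/24, 353/3, 3007/24]
+L5 (α=7/8) → [31237/192, 3251/24, 23167/192]
+L6 (α=0) → [31237/192, 3251/24, 23167/192]
+L7 (α=5/8) → [97477/512, 5171/64, 35647/512]
= [190, 81, 70]


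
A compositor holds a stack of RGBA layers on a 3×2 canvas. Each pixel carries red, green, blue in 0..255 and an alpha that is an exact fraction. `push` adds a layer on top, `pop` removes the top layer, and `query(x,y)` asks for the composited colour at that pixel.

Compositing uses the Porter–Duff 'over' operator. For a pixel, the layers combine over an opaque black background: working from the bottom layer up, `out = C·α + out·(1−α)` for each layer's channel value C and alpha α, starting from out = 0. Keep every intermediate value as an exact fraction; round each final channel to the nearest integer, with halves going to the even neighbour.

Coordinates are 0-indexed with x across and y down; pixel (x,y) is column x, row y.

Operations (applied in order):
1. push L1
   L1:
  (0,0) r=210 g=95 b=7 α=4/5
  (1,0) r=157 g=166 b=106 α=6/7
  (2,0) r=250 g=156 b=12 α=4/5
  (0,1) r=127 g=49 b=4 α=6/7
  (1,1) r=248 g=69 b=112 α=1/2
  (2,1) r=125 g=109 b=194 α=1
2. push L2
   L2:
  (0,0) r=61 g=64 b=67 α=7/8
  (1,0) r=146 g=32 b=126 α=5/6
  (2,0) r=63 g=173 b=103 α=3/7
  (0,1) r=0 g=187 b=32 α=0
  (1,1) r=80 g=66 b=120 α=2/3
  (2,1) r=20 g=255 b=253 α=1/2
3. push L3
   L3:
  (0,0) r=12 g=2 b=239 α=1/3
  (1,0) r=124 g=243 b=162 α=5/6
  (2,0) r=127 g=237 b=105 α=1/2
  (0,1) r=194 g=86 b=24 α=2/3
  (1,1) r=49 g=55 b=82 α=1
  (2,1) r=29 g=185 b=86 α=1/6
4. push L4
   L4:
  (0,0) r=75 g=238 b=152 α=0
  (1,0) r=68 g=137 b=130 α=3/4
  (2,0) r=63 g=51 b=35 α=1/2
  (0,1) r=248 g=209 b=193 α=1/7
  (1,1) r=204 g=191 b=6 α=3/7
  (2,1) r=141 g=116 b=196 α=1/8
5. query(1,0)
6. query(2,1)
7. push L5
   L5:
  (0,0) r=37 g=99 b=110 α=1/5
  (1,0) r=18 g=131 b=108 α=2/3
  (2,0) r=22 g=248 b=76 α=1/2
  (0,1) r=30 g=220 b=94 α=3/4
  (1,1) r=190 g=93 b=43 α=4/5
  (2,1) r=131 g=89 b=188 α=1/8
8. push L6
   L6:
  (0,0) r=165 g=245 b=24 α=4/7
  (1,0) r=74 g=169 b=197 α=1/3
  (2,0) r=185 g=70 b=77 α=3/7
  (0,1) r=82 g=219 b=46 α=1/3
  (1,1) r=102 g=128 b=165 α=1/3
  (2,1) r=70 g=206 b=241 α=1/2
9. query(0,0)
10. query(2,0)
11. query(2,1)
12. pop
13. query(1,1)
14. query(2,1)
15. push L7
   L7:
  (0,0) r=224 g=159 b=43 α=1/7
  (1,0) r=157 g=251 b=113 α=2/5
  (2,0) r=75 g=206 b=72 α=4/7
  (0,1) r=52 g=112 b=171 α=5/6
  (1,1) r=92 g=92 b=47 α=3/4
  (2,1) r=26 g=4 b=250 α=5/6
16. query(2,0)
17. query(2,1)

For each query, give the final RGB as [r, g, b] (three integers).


(1,0) stack=L1,L2,L3,L4; from [0,0,0]:
after L1 α=6/7: [942/7, 996/7, 636/7]
after L2 α=5/6: [3026/21, 1058/21, 841/7]
after L3 α=5/6: [8023/63, 26573/126, 6511/42]
after L4 α=3/4: [20875/252, 78359/504, 22891/168]
→ [83, 155, 136]

query (2,1) [L1,L2,L3,L4] — begin 0,0,0
L1 α=1: [125, 109, 194]
L2 α=1/2: [145/2, 182, 447/2]
L3 α=1/6: [261/4, 365/2, 2407/12]
L4 α=1/8: [2391/32, 2787/16, 19201/96]
rounded: [75, 174, 200]

(0,0) stack=L1,L2,L3,L4,L5,L6; from [0,0,0]:
after L1 α=4/5: [168, 76, 28/5]
after L2 α=7/8: [595/8, 131/2, 2373/40]
after L3 α=1/3: [643/12, 133/3, 7153/60]
after L4 α=0: [643/12, 133/3, 7153/60]
after L5 α=1/5: [754/15, 829/15, 8803/75]
after L6 α=4/7: [4054/35, 5729/35, 11203/175]
= [116, 164, 64]

(2,0) stack=L1,L2,L3,L4,L5,L6; from [0,0,0]:
+L1 (α=4/5) → [200, 624/5, 48/5]
+L2 (α=3/7) → [989/7, 5091/35, 1737/35]
+L3 (α=1/2) → [939/7, 6693/35, 2706/35]
+L4 (α=1/2) → [690/7, 4239/35, 3931/70]
+L5 (α=1/2) → [422/7, 12919/70, 9251/140]
+L6 (α=3/7) → [5573/49, 33188/245, 17336/245]
= [114, 135, 71]

at x=2,y=1 over L1,L2,L3,L4,L5,L6:
after L1 α=1: [125, 109, 194]
after L2 α=1/2: [145/2, 182, 447/2]
after L3 α=1/6: [261/4, 365/2, 2407/12]
after L4 α=1/8: [2391/32, 2787/16, 19201/96]
after L5 α=1/8: [20929/256, 20933/128, 152455/768]
after L6 α=1/2: [38849/512, 47301/256, 337543/1536]
→ [76, 185, 220]

at x=1,y=1 over L1,L2,L3,L4,L5:
L1 α=1/2: [124, 69/2, 56]
L2 α=2/3: [284/3, 111/2, 296/3]
L3 α=1: [49, 55, 82]
L4 α=3/7: [808/7, 793/7, 346/7]
L5 α=4/5: [6128/35, 3397/35, 310/7]
→ [175, 97, 44]

at x=2,y=1 over L1,L2,L3,L4,L5:
L1 α=1: [125, 109, 194]
L2 α=1/2: [145/2, 182, 447/2]
L3 α=1/6: [261/4, 365/2, 2407/12]
L4 α=1/8: [2391/32, 2787/16, 19201/96]
L5 α=1/8: [20929/256, 20933/128, 152455/768]
→ [82, 164, 199]

at x=2,y=0 over L1,L2,L3,L4,L5,L7:
L1 α=4/5: [200, 624/5, 48/5]
L2 α=3/7: [989/7, 5091/35, 1737/35]
L3 α=1/2: [939/7, 6693/35, 2706/35]
L4 α=1/2: [690/7, 4239/35, 3931/70]
L5 α=1/2: [422/7, 12919/70, 9251/140]
L7 α=4/7: [3366/49, 96437/490, 68073/980]
rounded: [69, 197, 69]

(2,1) stack=L1,L2,L3,L4,L5,L7; from [0,0,0]:
after L1 α=1: [125, 109, 194]
after L2 α=1/2: [145/2, 182, 447/2]
after L3 α=1/6: [261/4, 365/2, 2407/12]
after L4 α=1/8: [2391/32, 2787/16, 19201/96]
after L5 α=1/8: [20929/256, 20933/128, 152455/768]
after L7 α=5/6: [54209/1536, 7831/256, 1112455/4608]
= [35, 31, 241]
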